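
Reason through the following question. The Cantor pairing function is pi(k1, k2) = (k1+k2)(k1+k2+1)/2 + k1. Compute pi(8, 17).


k1 + k2 = 25
(k1+k2)(k1+k2+1)/2 = 25 * 26 / 2 = 325
pi = 325 + 8 = 333

333


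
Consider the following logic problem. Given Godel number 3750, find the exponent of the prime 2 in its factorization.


Factorize 3750 by dividing by 2 repeatedly.
Division steps: 2 divides 3750 exactly 1 time(s).
Exponent of 2 = 1

1


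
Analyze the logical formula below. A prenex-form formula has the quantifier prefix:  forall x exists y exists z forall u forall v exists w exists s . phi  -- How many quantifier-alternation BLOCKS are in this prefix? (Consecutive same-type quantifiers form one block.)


Quantifier-type sequence: A E E A A E E  (A=forall, E=exists)
Group into maximal same-type runs:
  Ax1 | Ex2 | Ax2 | Ex2
Number of blocks = 4

4


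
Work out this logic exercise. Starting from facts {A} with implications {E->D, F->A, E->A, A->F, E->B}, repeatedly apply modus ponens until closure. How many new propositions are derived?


Initial facts: {A}
Apply modus ponens to closure:
  A and A->F  =>  F
Final known: {A, F}
New propositions: {F}
Count = 1

1


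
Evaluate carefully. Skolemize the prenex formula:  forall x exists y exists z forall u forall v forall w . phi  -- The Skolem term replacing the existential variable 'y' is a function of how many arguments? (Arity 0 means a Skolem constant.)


Quantifier prefix: forall x exists y exists z forall u forall v forall w
'y' is existentially quantified at position 2.
Universal variables preceding it: x
Skolem function arity = 1

1


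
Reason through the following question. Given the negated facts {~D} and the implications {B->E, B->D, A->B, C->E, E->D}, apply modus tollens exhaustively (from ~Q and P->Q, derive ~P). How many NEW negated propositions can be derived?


Initial negated facts: {~D}
Apply modus tollens to closure:
  ~D and B->D  =>  ~B
  ~B and A->B  =>  ~A
  ~D and E->D  =>  ~E
  ~E and C->E  =>  ~C
Final negated: {~A, ~B, ~C, ~D, ~E}
New negations: {~A, ~B, ~C, ~E}
Count = 4

4


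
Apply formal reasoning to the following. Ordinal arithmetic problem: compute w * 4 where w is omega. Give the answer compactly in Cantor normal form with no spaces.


Compute w * 4.
Ordinal * is associative and left-distributive over +, but NOT commutative; for finite n>1, n*w = w but w*n stays w*n.
w * 4 means 4 copies of w concatenated: w*4.
Result = w*4

w*4


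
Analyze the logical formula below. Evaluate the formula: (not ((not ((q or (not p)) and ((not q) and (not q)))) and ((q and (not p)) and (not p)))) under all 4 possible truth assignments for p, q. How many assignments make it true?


Check all 4 assignments:
p=0, q=0: 1
p=0, q=1: 0
p=1, q=0: 1
p=1, q=1: 1
Count of True = 3

3


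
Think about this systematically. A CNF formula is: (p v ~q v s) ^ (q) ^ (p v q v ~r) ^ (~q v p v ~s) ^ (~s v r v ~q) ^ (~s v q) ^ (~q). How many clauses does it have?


A CNF formula is a conjunction of clauses.
Clauses are separated by ^.
Counting the conjuncts: 7 clauses.

7


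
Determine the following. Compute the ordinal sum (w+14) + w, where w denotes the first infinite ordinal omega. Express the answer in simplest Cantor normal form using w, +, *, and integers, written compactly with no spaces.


Compute (w+14) + w.
Ordinal + is associative but NOT commutative; for finite n>0, n + w = w but w + n stays w+n.
(w+14) + w = w + (14+w) = w + w = w*2 (the finite tail 14 is absorbed by the right w).
Result = w*2

w*2


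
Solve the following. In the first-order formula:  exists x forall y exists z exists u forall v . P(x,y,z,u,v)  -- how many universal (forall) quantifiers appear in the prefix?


Quantifier prefix: exists x forall y exists z exists u forall v
Mark each quantifier type:
  E U E E U
Universal count = 2, Existential count = 3
Asked for universal (forall) quantifiers: 2

2


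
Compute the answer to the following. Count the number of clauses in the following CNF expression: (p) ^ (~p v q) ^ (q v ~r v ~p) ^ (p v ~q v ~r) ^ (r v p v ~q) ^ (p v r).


A CNF formula is a conjunction of clauses.
Clauses are separated by ^.
Counting the conjuncts: 6 clauses.

6


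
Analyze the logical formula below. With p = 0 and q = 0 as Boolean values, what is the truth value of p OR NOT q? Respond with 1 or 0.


p = 0, q = 0
Operation: p OR NOT q
Evaluate: 0 OR NOT 0 = 1

1


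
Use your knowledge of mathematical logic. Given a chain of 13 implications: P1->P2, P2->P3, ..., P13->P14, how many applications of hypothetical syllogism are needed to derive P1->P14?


With 13 implications in a chain connecting 14 propositions:
P1->P2, P2->P3, ..., P13->P14
Steps needed = (number of implications) - 1 = 13 - 1 = 12

12


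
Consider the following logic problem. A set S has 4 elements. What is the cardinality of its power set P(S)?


The power set of a set with n elements has 2^n elements.
|P(S)| = 2^4 = 16

16


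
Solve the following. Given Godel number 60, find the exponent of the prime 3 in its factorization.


Factorize 60 by dividing by 3 repeatedly.
Division steps: 3 divides 60 exactly 1 time(s).
Exponent of 3 = 1

1


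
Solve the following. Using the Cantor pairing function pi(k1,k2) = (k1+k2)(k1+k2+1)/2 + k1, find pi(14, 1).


k1 + k2 = 15
(k1+k2)(k1+k2+1)/2 = 15 * 16 / 2 = 120
pi = 120 + 14 = 134

134


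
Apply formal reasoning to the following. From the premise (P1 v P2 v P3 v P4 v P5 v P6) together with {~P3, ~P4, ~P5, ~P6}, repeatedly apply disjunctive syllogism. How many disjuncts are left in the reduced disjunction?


Original disjuncts (6): P1, P2, P3, P4, P5, P6
Negated (eliminate): ~P3, ~P4, ~P5, ~P6
Remaining disjuncts: P1, P2
Count = 6 - 4 = 2

2


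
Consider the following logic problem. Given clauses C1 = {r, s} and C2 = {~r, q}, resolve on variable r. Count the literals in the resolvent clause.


Remove r from C1 and ~r from C2.
C1 remainder: {s}
C2 remainder: {q}
Union (resolvent): {q, s}
Resolvent has 2 literal(s).

2


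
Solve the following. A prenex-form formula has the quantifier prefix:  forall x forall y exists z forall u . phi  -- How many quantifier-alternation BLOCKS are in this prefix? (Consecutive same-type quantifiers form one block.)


Quantifier-type sequence: A A E A  (A=forall, E=exists)
Group into maximal same-type runs:
  Ax2 | Ex1 | Ax1
Number of blocks = 3

3


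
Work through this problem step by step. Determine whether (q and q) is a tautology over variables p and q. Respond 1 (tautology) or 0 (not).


Check all 4 assignments:
p=0, q=0: 0
p=0, q=1: 1
p=1, q=0: 0
p=1, q=1: 1
Satisfying count = 2/4.
Tautology iff count = 4: no.

0


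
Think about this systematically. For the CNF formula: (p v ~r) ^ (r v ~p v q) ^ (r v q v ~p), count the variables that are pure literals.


Check each variable for pure literal status:
p: mixed (not pure)
q: pure positive
r: mixed (not pure)
Pure literal count = 1

1


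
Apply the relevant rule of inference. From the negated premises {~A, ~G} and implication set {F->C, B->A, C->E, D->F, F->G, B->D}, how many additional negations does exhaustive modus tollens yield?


Initial negated facts: {~A, ~G}
Apply modus tollens to closure:
  ~A and B->A  =>  ~B
  ~G and F->G  =>  ~F
  ~F and D->F  =>  ~D
Final negated: {~A, ~B, ~D, ~F, ~G}
New negations: {~B, ~D, ~F}
Count = 3

3


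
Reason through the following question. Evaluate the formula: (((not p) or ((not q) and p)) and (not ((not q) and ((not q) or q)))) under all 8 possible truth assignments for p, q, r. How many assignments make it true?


Check all 8 assignments:
p=0, q=0, r=0: 0
p=0, q=0, r=1: 0
p=0, q=1, r=0: 1
p=0, q=1, r=1: 1
p=1, q=0, r=0: 0
p=1, q=0, r=1: 0
p=1, q=1, r=0: 0
p=1, q=1, r=1: 0
Count of True = 2

2


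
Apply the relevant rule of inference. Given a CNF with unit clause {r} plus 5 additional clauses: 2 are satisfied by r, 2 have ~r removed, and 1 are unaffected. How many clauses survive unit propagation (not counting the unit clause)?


Satisfied (removed): 2
Shortened (remain): 2
Unchanged (remain): 1
Remaining = 2 + 1 = 3

3


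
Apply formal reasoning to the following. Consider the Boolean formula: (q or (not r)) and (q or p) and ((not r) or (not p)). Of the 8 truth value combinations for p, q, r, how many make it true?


Evaluate all 8 assignments for p, q, r:
p=0, q=0, r=0: 0
p=0, q=0, r=1: 0
p=0, q=1, r=0: 1
p=0, q=1, r=1: 1
p=1, q=0, r=0: 1
p=1, q=0, r=1: 0
p=1, q=1, r=0: 1
p=1, q=1, r=1: 0
Satisfying count = 4

4


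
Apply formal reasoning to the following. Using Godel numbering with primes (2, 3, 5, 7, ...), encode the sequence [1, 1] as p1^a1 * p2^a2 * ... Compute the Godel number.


Encode each element as an exponent of the corresponding prime:
  2^1 = 2
  3^1 = 3
Product = 2 * 3 = 6

6


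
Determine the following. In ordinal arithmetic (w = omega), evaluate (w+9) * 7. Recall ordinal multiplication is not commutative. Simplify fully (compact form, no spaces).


Compute (w+9) * 7.
Ordinal * is associative and left-distributive over +, but NOT commutative; for finite n>1, n*w = w but w*n stays w*n.
(w+9) * 7 = (w+9) repeated 7 times. Each intermediate +9 is absorbed by the following w; only the last survives: w*7+9.
Result = w*7+9

w*7+9


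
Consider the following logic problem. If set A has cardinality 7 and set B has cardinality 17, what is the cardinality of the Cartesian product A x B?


The Cartesian product A x B contains all ordered pairs (a, b).
|A x B| = |A| * |B| = 7 * 17 = 119

119


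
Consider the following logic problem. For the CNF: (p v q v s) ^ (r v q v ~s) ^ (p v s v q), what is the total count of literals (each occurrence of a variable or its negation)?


Counting literals in each clause:
Clause 1: 3 literal(s)
Clause 2: 3 literal(s)
Clause 3: 3 literal(s)
Total = 9

9


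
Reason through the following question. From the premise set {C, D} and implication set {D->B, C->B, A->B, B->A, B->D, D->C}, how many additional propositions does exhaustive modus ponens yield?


Initial facts: {C, D}
Apply modus ponens to closure:
  D and D->B  =>  B
  B and B->A  =>  A
Final known: {A, B, C, D}
New propositions: {A, B}
Count = 2

2


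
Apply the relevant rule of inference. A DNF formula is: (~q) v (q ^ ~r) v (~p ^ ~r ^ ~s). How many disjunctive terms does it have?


A DNF formula is a disjunction of terms (conjunctions).
Terms are separated by v.
Counting the disjuncts: 3 terms.

3


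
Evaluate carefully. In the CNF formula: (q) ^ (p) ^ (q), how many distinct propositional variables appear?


Identify each variable that appears in the formula.
Variables found: p, q
Count = 2

2


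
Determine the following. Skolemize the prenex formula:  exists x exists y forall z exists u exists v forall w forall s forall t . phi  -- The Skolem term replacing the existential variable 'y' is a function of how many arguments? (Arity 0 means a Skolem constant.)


Quantifier prefix: exists x exists y forall z exists u exists v forall w forall s forall t
'y' is existentially quantified at position 2.
No universal quantifiers precede it.
Skolem function arity = 0 (a Skolem constant)

0


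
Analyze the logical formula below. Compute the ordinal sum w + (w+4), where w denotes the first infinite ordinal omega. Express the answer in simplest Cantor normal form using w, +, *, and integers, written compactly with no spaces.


Compute w + (w+4).
Ordinal + is associative but NOT commutative; for finite n>0, n + w = w but w + n stays w+n.
w + (w+4) = (w+w) + 4 = w*2+4.
Result = w*2+4

w*2+4


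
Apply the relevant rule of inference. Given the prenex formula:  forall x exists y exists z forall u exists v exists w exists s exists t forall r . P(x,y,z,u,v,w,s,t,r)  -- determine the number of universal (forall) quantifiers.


Quantifier prefix: forall x exists y exists z forall u exists v exists w exists s exists t forall r
Mark each quantifier type:
  U E E U E E E E U
Universal count = 3, Existential count = 6
Asked for universal (forall) quantifiers: 3

3


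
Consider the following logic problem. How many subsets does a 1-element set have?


The power set of a set with n elements has 2^n elements.
|P(S)| = 2^1 = 2

2


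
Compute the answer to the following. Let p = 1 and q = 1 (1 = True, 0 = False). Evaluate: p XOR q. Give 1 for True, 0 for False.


p = 1, q = 1
Operation: p XOR q
Evaluate: 1 XOR 1 = 0

0


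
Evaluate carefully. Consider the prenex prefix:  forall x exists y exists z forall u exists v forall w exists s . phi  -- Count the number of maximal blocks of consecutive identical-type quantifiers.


Quantifier-type sequence: A E E A E A E  (A=forall, E=exists)
Group into maximal same-type runs:
  Ax1 | Ex2 | Ax1 | Ex1 | Ax1 | Ex1
Number of blocks = 6

6


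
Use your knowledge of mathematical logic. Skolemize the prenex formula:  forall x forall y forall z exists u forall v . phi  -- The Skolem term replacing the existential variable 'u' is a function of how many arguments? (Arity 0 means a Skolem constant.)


Quantifier prefix: forall x forall y forall z exists u forall v
'u' is existentially quantified at position 4.
Universal variables preceding it: x, y, z
Skolem function arity = 3

3


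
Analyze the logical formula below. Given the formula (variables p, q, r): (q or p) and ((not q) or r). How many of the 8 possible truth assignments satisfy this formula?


Evaluate all 8 assignments for p, q, r:
p=0, q=0, r=0: 0
p=0, q=0, r=1: 0
p=0, q=1, r=0: 0
p=0, q=1, r=1: 1
p=1, q=0, r=0: 1
p=1, q=0, r=1: 1
p=1, q=1, r=0: 0
p=1, q=1, r=1: 1
Satisfying count = 4

4


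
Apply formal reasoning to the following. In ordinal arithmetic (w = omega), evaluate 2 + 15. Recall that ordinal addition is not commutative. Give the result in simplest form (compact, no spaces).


Compute 2 + 15.
Ordinal + is associative but NOT commutative; for finite n>0, n + w = w but w + n stays w+n.
Both operands finite; ordinal + agrees with natural +: 2 + 15 = 17.
Result = 17

17


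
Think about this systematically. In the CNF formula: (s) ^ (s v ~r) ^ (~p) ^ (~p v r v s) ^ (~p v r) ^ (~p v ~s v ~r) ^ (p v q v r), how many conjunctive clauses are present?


A CNF formula is a conjunction of clauses.
Clauses are separated by ^.
Counting the conjuncts: 7 clauses.

7


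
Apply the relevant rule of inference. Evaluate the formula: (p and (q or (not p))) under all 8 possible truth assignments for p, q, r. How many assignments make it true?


Check all 8 assignments:
p=0, q=0, r=0: 0
p=0, q=0, r=1: 0
p=0, q=1, r=0: 0
p=0, q=1, r=1: 0
p=1, q=0, r=0: 0
p=1, q=0, r=1: 0
p=1, q=1, r=0: 1
p=1, q=1, r=1: 1
Count of True = 2

2


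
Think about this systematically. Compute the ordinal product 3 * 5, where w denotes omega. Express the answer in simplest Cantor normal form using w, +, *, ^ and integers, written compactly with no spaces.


Compute 3 * 5.
Ordinal * is associative and left-distributive over +, but NOT commutative; for finite n>1, n*w = w but w*n stays w*n.
Both finite; ordinal * agrees with natural *: 3 * 5 = 15.
Result = 15

15


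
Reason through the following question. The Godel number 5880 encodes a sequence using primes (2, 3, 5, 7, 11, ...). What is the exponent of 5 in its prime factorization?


Factorize 5880 by dividing by 5 repeatedly.
Division steps: 5 divides 5880 exactly 1 time(s).
Exponent of 5 = 1

1


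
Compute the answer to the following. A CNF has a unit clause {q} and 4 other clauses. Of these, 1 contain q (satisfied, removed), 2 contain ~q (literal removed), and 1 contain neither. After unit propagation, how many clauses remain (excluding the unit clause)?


Satisfied (removed): 1
Shortened (remain): 2
Unchanged (remain): 1
Remaining = 2 + 1 = 3

3


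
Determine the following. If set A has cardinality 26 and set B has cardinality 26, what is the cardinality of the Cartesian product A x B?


The Cartesian product A x B contains all ordered pairs (a, b).
|A x B| = |A| * |B| = 26 * 26 = 676

676


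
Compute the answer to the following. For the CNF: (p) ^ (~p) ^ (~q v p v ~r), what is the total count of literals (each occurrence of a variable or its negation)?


Counting literals in each clause:
Clause 1: 1 literal(s)
Clause 2: 1 literal(s)
Clause 3: 3 literal(s)
Total = 5

5


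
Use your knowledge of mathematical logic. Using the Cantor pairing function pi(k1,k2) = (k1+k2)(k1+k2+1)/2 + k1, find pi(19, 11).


k1 + k2 = 30
(k1+k2)(k1+k2+1)/2 = 30 * 31 / 2 = 465
pi = 465 + 19 = 484

484


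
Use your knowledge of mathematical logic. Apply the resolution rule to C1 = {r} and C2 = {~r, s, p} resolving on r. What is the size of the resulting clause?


Remove r from C1 and ~r from C2.
C1 remainder: {}
C2 remainder: {s, p}
Union (resolvent): {p, s}
Resolvent has 2 literal(s).

2


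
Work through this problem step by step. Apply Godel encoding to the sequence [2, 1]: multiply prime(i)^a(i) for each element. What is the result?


Encode each element as an exponent of the corresponding prime:
  2^2 = 4
  3^1 = 3
Product = 4 * 3 = 12

12


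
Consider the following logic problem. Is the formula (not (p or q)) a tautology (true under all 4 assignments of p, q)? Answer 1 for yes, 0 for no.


Check all 4 assignments:
p=0, q=0: 1
p=0, q=1: 0
p=1, q=0: 0
p=1, q=1: 0
Satisfying count = 1/4.
Tautology iff count = 4: no.

0


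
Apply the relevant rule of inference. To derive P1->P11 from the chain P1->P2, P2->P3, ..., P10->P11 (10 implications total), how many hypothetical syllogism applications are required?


With 10 implications in a chain connecting 11 propositions:
P1->P2, P2->P3, ..., P10->P11
Steps needed = (number of implications) - 1 = 10 - 1 = 9

9


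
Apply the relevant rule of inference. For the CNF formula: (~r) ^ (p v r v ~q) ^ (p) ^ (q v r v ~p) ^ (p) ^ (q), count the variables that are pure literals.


Check each variable for pure literal status:
p: mixed (not pure)
q: mixed (not pure)
r: mixed (not pure)
Pure literal count = 0

0


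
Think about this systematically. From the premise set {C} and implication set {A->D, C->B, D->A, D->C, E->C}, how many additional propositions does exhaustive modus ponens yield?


Initial facts: {C}
Apply modus ponens to closure:
  C and C->B  =>  B
Final known: {B, C}
New propositions: {B}
Count = 1

1


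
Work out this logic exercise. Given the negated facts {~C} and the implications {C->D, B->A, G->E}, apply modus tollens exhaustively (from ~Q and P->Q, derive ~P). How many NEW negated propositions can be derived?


Initial negated facts: {~C}
Apply modus tollens to closure:
  (no implication fires)
Final negated: {~C}
New negations: {(none)}
Count = 0

0


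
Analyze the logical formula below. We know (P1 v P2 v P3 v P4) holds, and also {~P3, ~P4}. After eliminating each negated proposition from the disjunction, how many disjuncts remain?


Original disjuncts (4): P1, P2, P3, P4
Negated (eliminate): ~P3, ~P4
Remaining disjuncts: P1, P2
Count = 4 - 2 = 2

2


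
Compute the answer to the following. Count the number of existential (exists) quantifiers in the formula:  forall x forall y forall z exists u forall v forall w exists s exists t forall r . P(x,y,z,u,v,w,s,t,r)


Quantifier prefix: forall x forall y forall z exists u forall v forall w exists s exists t forall r
Mark each quantifier type:
  U U U E U U E E U
Universal count = 6, Existential count = 3
Asked for existential (exists) quantifiers: 3

3


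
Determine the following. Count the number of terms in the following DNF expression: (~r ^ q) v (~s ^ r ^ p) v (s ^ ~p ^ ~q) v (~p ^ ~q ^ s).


A DNF formula is a disjunction of terms (conjunctions).
Terms are separated by v.
Counting the disjuncts: 4 terms.

4


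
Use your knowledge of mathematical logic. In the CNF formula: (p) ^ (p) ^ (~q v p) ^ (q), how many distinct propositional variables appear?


Identify each variable that appears in the formula.
Variables found: p, q
Count = 2

2


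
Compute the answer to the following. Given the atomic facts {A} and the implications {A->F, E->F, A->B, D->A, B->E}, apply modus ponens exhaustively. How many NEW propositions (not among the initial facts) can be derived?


Initial facts: {A}
Apply modus ponens to closure:
  A and A->F  =>  F
  A and A->B  =>  B
  B and B->E  =>  E
Final known: {A, B, E, F}
New propositions: {B, E, F}
Count = 3

3


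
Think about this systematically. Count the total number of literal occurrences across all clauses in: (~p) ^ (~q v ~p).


Counting literals in each clause:
Clause 1: 1 literal(s)
Clause 2: 2 literal(s)
Total = 3

3


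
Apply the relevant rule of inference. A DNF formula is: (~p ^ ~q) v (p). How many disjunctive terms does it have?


A DNF formula is a disjunction of terms (conjunctions).
Terms are separated by v.
Counting the disjuncts: 2 terms.

2


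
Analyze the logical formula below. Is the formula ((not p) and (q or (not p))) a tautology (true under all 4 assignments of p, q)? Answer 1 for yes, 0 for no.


Check all 4 assignments:
p=0, q=0: 1
p=0, q=1: 1
p=1, q=0: 0
p=1, q=1: 0
Satisfying count = 2/4.
Tautology iff count = 4: no.

0


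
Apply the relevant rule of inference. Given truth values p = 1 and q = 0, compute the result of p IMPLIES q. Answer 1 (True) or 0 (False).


p = 1, q = 0
Operation: p IMPLIES q
Evaluate: 1 IMPLIES 0 = 0

0


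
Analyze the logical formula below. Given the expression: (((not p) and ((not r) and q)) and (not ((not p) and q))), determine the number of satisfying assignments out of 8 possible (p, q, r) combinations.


Check all 8 assignments:
p=0, q=0, r=0: 0
p=0, q=0, r=1: 0
p=0, q=1, r=0: 0
p=0, q=1, r=1: 0
p=1, q=0, r=0: 0
p=1, q=0, r=1: 0
p=1, q=1, r=0: 0
p=1, q=1, r=1: 0
Count of True = 0

0


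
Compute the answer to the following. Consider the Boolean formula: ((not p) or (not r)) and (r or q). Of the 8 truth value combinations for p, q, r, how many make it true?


Evaluate all 8 assignments for p, q, r:
p=0, q=0, r=0: 0
p=0, q=0, r=1: 1
p=0, q=1, r=0: 1
p=0, q=1, r=1: 1
p=1, q=0, r=0: 0
p=1, q=0, r=1: 0
p=1, q=1, r=0: 1
p=1, q=1, r=1: 0
Satisfying count = 4

4


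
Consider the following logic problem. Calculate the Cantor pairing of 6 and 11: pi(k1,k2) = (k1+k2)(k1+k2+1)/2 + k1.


k1 + k2 = 17
(k1+k2)(k1+k2+1)/2 = 17 * 18 / 2 = 153
pi = 153 + 6 = 159

159


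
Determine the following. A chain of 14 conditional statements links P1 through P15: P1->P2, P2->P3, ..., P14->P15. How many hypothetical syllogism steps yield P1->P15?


With 14 implications in a chain connecting 15 propositions:
P1->P2, P2->P3, ..., P14->P15
Steps needed = (number of implications) - 1 = 14 - 1 = 13

13


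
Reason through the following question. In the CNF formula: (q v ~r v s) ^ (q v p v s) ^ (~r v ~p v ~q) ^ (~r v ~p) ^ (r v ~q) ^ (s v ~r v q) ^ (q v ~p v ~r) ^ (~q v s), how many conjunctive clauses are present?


A CNF formula is a conjunction of clauses.
Clauses are separated by ^.
Counting the conjuncts: 8 clauses.

8


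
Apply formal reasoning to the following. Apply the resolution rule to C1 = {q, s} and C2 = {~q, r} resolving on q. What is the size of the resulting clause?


Remove q from C1 and ~q from C2.
C1 remainder: {s}
C2 remainder: {r}
Union (resolvent): {r, s}
Resolvent has 2 literal(s).

2


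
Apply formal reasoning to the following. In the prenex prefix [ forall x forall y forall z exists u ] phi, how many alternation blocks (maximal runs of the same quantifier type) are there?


Quantifier-type sequence: A A A E  (A=forall, E=exists)
Group into maximal same-type runs:
  Ax3 | Ex1
Number of blocks = 2

2


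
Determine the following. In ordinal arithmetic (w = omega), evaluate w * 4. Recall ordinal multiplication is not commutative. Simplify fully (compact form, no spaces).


Compute w * 4.
Ordinal * is associative and left-distributive over +, but NOT commutative; for finite n>1, n*w = w but w*n stays w*n.
w * 4 means 4 copies of w concatenated: w*4.
Result = w*4

w*4


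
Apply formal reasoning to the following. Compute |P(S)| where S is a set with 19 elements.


The power set of a set with n elements has 2^n elements.
|P(S)| = 2^19 = 524288

524288


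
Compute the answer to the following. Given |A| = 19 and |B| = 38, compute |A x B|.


The Cartesian product A x B contains all ordered pairs (a, b).
|A x B| = |A| * |B| = 19 * 38 = 722

722


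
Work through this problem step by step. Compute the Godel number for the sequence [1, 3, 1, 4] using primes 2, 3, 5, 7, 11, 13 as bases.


Encode each element as an exponent of the corresponding prime:
  2^1 = 2
  3^3 = 27
  5^1 = 5
  7^4 = 2401
Product = 2 * 27 * 5 * 2401 = 648270

648270


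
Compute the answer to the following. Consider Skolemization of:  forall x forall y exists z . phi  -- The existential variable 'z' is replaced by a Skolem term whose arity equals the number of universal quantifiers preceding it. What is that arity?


Quantifier prefix: forall x forall y exists z
'z' is existentially quantified at position 3.
Universal variables preceding it: x, y
Skolem function arity = 2

2


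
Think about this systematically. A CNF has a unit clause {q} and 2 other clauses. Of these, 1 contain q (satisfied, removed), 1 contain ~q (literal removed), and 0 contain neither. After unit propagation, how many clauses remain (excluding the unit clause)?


Satisfied (removed): 1
Shortened (remain): 1
Unchanged (remain): 0
Remaining = 1 + 0 = 1

1


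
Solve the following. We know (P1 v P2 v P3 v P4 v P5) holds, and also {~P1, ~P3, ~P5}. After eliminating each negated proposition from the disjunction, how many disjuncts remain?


Original disjuncts (5): P1, P2, P3, P4, P5
Negated (eliminate): ~P1, ~P3, ~P5
Remaining disjuncts: P2, P4
Count = 5 - 3 = 2

2


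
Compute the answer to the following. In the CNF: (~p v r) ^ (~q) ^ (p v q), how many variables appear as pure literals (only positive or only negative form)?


Check each variable for pure literal status:
p: mixed (not pure)
q: mixed (not pure)
r: pure positive
Pure literal count = 1

1


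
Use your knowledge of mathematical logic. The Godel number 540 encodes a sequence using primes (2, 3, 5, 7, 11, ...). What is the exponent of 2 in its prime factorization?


Factorize 540 by dividing by 2 repeatedly.
Division steps: 2 divides 540 exactly 2 time(s).
Exponent of 2 = 2

2


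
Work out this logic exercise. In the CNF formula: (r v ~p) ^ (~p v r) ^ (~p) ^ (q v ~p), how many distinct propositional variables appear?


Identify each variable that appears in the formula.
Variables found: p, q, r
Count = 3

3


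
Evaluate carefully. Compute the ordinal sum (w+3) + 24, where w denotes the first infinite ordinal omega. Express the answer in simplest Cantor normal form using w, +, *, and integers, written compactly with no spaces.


Compute (w+3) + 24.
Ordinal + is associative but NOT commutative; for finite n>0, n + w = w but w + n stays w+n.
By associativity: (w+3) + 24 = w + (3+24) = w+27.
Result = w+27

w+27


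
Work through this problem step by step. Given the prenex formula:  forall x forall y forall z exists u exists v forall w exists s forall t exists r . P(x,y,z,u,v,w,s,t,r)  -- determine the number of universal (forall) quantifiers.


Quantifier prefix: forall x forall y forall z exists u exists v forall w exists s forall t exists r
Mark each quantifier type:
  U U U E E U E U E
Universal count = 5, Existential count = 4
Asked for universal (forall) quantifiers: 5

5


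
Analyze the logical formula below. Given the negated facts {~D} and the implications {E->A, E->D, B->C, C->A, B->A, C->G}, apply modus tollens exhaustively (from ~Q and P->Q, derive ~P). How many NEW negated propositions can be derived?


Initial negated facts: {~D}
Apply modus tollens to closure:
  ~D and E->D  =>  ~E
Final negated: {~D, ~E}
New negations: {~E}
Count = 1

1


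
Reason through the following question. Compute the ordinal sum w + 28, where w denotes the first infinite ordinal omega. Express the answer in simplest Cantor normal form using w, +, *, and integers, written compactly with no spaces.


Compute w + 28.
Ordinal + is associative but NOT commutative; for finite n>0, n + w = w but w + n stays w+n.
w + 28 is already in normal form (a successor ordinal beyond w).
Result = w+28

w+28


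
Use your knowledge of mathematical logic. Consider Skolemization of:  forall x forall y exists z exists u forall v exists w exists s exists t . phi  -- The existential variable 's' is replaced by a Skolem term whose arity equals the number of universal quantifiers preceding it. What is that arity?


Quantifier prefix: forall x forall y exists z exists u forall v exists w exists s exists t
's' is existentially quantified at position 7.
Universal variables preceding it: x, y, v
Skolem function arity = 3

3


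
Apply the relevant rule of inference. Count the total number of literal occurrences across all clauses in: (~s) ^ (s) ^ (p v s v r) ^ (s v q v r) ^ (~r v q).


Counting literals in each clause:
Clause 1: 1 literal(s)
Clause 2: 1 literal(s)
Clause 3: 3 literal(s)
Clause 4: 3 literal(s)
Clause 5: 2 literal(s)
Total = 10

10


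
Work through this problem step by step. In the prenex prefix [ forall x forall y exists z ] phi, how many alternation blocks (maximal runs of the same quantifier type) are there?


Quantifier-type sequence: A A E  (A=forall, E=exists)
Group into maximal same-type runs:
  Ax2 | Ex1
Number of blocks = 2

2


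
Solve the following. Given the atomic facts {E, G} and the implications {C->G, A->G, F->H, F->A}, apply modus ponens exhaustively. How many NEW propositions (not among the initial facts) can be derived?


Initial facts: {E, G}
Apply modus ponens to closure:
  (no implication fires)
Final known: {E, G}
New propositions: {(none)}
Count = 0

0


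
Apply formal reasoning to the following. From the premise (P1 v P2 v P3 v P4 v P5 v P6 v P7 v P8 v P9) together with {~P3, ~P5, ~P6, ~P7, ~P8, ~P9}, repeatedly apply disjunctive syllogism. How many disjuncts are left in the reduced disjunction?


Original disjuncts (9): P1, P2, P3, P4, P5, P6, P7, P8, P9
Negated (eliminate): ~P3, ~P5, ~P6, ~P7, ~P8, ~P9
Remaining disjuncts: P1, P2, P4
Count = 9 - 6 = 3

3


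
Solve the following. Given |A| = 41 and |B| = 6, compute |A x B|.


The Cartesian product A x B contains all ordered pairs (a, b).
|A x B| = |A| * |B| = 41 * 6 = 246

246


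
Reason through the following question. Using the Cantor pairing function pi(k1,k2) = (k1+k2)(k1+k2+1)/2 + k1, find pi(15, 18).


k1 + k2 = 33
(k1+k2)(k1+k2+1)/2 = 33 * 34 / 2 = 561
pi = 561 + 15 = 576

576


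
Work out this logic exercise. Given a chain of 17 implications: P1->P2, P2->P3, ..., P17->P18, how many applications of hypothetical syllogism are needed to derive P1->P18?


With 17 implications in a chain connecting 18 propositions:
P1->P2, P2->P3, ..., P17->P18
Steps needed = (number of implications) - 1 = 17 - 1 = 16

16


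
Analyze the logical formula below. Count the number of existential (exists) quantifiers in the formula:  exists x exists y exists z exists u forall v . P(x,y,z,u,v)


Quantifier prefix: exists x exists y exists z exists u forall v
Mark each quantifier type:
  E E E E U
Universal count = 1, Existential count = 4
Asked for existential (exists) quantifiers: 4

4


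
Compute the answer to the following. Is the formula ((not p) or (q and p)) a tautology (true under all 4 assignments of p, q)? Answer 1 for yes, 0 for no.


Check all 4 assignments:
p=0, q=0: 1
p=0, q=1: 1
p=1, q=0: 0
p=1, q=1: 1
Satisfying count = 3/4.
Tautology iff count = 4: no.

0


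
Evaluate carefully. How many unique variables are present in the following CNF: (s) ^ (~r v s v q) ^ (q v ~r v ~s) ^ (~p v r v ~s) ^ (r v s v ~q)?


Identify each variable that appears in the formula.
Variables found: p, q, r, s
Count = 4

4


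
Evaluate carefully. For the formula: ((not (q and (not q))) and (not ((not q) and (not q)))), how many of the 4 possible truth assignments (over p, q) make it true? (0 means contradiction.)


Check all 4 assignments:
p=0, q=0: 0
p=0, q=1: 1
p=1, q=0: 0
p=1, q=1: 1
Count of True = 2

2


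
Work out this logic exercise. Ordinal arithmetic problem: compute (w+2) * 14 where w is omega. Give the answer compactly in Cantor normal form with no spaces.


Compute (w+2) * 14.
Ordinal * is associative and left-distributive over +, but NOT commutative; for finite n>1, n*w = w but w*n stays w*n.
(w+2) * 14 = (w+2) repeated 14 times. Each intermediate +2 is absorbed by the following w; only the last survives: w*14+2.
Result = w*14+2

w*14+2


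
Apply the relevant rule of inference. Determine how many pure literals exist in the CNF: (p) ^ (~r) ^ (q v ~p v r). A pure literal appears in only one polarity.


Check each variable for pure literal status:
p: mixed (not pure)
q: pure positive
r: mixed (not pure)
Pure literal count = 1

1


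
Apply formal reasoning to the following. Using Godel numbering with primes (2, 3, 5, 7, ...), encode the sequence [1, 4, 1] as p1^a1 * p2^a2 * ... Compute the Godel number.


Encode each element as an exponent of the corresponding prime:
  2^1 = 2
  3^4 = 81
  5^1 = 5
Product = 2 * 81 * 5 = 810

810


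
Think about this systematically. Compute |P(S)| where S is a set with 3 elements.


The power set of a set with n elements has 2^n elements.
|P(S)| = 2^3 = 8

8


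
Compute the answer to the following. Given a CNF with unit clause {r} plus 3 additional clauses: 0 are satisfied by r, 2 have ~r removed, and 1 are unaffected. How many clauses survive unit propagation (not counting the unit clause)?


Satisfied (removed): 0
Shortened (remain): 2
Unchanged (remain): 1
Remaining = 2 + 1 = 3

3


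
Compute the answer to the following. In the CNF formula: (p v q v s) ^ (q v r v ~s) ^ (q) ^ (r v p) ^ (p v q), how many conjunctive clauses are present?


A CNF formula is a conjunction of clauses.
Clauses are separated by ^.
Counting the conjuncts: 5 clauses.

5


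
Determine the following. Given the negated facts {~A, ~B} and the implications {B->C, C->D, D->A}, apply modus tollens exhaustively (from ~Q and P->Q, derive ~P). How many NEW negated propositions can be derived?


Initial negated facts: {~A, ~B}
Apply modus tollens to closure:
  ~A and D->A  =>  ~D
  ~D and C->D  =>  ~C
Final negated: {~A, ~B, ~C, ~D}
New negations: {~C, ~D}
Count = 2

2


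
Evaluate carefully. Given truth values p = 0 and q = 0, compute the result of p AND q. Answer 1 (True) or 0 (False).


p = 0, q = 0
Operation: p AND q
Evaluate: 0 AND 0 = 0

0


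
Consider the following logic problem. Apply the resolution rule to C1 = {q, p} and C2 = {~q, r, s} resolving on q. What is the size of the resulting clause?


Remove q from C1 and ~q from C2.
C1 remainder: {p}
C2 remainder: {r, s}
Union (resolvent): {p, r, s}
Resolvent has 3 literal(s).

3


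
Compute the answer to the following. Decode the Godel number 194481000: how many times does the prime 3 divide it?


Factorize 194481000 by dividing by 3 repeatedly.
Division steps: 3 divides 194481000 exactly 4 time(s).
Exponent of 3 = 4

4


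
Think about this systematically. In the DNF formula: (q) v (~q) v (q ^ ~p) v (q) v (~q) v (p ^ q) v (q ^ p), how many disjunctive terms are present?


A DNF formula is a disjunction of terms (conjunctions).
Terms are separated by v.
Counting the disjuncts: 7 terms.

7


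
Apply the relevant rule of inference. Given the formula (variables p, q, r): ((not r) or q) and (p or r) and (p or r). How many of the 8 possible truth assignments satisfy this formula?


Evaluate all 8 assignments for p, q, r:
p=0, q=0, r=0: 0
p=0, q=0, r=1: 0
p=0, q=1, r=0: 0
p=0, q=1, r=1: 1
p=1, q=0, r=0: 1
p=1, q=0, r=1: 0
p=1, q=1, r=0: 1
p=1, q=1, r=1: 1
Satisfying count = 4

4


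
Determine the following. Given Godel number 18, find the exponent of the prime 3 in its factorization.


Factorize 18 by dividing by 3 repeatedly.
Division steps: 3 divides 18 exactly 2 time(s).
Exponent of 3 = 2

2


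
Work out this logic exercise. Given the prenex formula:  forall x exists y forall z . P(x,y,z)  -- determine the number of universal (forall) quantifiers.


Quantifier prefix: forall x exists y forall z
Mark each quantifier type:
  U E U
Universal count = 2, Existential count = 1
Asked for universal (forall) quantifiers: 2

2


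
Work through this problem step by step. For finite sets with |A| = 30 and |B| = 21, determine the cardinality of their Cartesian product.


The Cartesian product A x B contains all ordered pairs (a, b).
|A x B| = |A| * |B| = 30 * 21 = 630

630


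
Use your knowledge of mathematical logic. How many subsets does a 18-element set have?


The power set of a set with n elements has 2^n elements.
|P(S)| = 2^18 = 262144

262144


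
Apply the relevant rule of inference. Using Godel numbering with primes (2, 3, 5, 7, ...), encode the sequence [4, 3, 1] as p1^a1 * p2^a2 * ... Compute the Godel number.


Encode each element as an exponent of the corresponding prime:
  2^4 = 16
  3^3 = 27
  5^1 = 5
Product = 16 * 27 * 5 = 2160

2160


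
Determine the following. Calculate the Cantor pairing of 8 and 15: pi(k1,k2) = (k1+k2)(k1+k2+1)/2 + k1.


k1 + k2 = 23
(k1+k2)(k1+k2+1)/2 = 23 * 24 / 2 = 276
pi = 276 + 8 = 284

284


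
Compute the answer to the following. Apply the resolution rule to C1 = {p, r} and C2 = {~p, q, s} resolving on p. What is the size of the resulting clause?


Remove p from C1 and ~p from C2.
C1 remainder: {r}
C2 remainder: {q, s}
Union (resolvent): {q, r, s}
Resolvent has 3 literal(s).

3


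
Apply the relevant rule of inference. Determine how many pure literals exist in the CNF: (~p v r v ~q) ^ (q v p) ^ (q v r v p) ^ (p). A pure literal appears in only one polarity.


Check each variable for pure literal status:
p: mixed (not pure)
q: mixed (not pure)
r: pure positive
Pure literal count = 1

1


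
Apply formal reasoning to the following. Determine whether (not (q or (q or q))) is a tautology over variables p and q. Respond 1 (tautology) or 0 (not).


Check all 4 assignments:
p=0, q=0: 1
p=0, q=1: 0
p=1, q=0: 1
p=1, q=1: 0
Satisfying count = 2/4.
Tautology iff count = 4: no.

0


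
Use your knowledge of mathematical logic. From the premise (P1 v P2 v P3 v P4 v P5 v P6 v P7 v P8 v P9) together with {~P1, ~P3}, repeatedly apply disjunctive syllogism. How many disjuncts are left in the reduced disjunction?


Original disjuncts (9): P1, P2, P3, P4, P5, P6, P7, P8, P9
Negated (eliminate): ~P1, ~P3
Remaining disjuncts: P2, P4, P5, P6, P7, P8, P9
Count = 9 - 2 = 7

7


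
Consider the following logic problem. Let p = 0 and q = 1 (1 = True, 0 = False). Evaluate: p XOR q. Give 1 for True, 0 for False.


p = 0, q = 1
Operation: p XOR q
Evaluate: 0 XOR 1 = 1

1


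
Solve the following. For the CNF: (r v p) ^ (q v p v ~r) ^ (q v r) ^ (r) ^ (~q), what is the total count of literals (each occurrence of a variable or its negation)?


Counting literals in each clause:
Clause 1: 2 literal(s)
Clause 2: 3 literal(s)
Clause 3: 2 literal(s)
Clause 4: 1 literal(s)
Clause 5: 1 literal(s)
Total = 9

9


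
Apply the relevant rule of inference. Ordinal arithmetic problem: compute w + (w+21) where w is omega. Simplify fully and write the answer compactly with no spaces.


Compute w + (w+21).
Ordinal + is associative but NOT commutative; for finite n>0, n + w = w but w + n stays w+n.
w + (w+21) = (w+w) + 21 = w*2+21.
Result = w*2+21

w*2+21


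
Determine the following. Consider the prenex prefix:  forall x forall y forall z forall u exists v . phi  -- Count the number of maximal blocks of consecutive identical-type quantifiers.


Quantifier-type sequence: A A A A E  (A=forall, E=exists)
Group into maximal same-type runs:
  Ax4 | Ex1
Number of blocks = 2

2
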